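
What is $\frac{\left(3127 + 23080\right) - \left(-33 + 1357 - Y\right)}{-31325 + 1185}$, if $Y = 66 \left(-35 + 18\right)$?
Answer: $- \frac{23761}{30140} \approx -0.78835$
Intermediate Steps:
$Y = -1122$ ($Y = 66 \left(-17\right) = -1122$)
$\frac{\left(3127 + 23080\right) - \left(-33 + 1357 - Y\right)}{-31325 + 1185} = \frac{\left(3127 + 23080\right) - \left(1089 + 1357\right)}{-31325 + 1185} = \frac{26207 - 2446}{-30140} = \left(26207 - 2446\right) \left(- \frac{1}{30140}\right) = 23761 \left(- \frac{1}{30140}\right) = - \frac{23761}{30140}$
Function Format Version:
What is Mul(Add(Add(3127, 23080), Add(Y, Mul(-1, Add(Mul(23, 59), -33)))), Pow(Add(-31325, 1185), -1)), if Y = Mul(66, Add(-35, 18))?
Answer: Rational(-23761, 30140) ≈ -0.78835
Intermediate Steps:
Y = -1122 (Y = Mul(66, -17) = -1122)
Mul(Add(Add(3127, 23080), Add(Y, Mul(-1, Add(Mul(23, 59), -33)))), Pow(Add(-31325, 1185), -1)) = Mul(Add(Add(3127, 23080), Add(-1122, Mul(-1, Add(Mul(23, 59), -33)))), Pow(Add(-31325, 1185), -1)) = Mul(Add(26207, Add(-1122, Mul(-1, Add(1357, -33)))), Pow(-30140, -1)) = Mul(Add(26207, Add(-1122, Mul(-1, 1324))), Rational(-1, 30140)) = Mul(Add(26207, Add(-1122, -1324)), Rational(-1, 30140)) = Mul(Add(26207, -2446), Rational(-1, 30140)) = Mul(23761, Rational(-1, 30140)) = Rational(-23761, 30140)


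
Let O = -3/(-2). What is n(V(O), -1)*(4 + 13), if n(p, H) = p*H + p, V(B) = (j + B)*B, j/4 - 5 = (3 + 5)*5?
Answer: 0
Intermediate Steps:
O = 3/2 (O = -3*(-1/2) = 3/2 ≈ 1.5000)
j = 180 (j = 20 + 4*((3 + 5)*5) = 20 + 4*(8*5) = 20 + 4*40 = 20 + 160 = 180)
V(B) = B*(180 + B) (V(B) = (180 + B)*B = B*(180 + B))
n(p, H) = p + H*p (n(p, H) = H*p + p = p + H*p)
n(V(O), -1)*(4 + 13) = ((3*(180 + 3/2)/2)*(1 - 1))*(4 + 13) = (((3/2)*(363/2))*0)*17 = ((1089/4)*0)*17 = 0*17 = 0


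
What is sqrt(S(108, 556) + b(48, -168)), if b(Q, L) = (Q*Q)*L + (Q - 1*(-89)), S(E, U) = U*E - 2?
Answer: 3*I*sqrt(36321) ≈ 571.74*I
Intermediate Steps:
S(E, U) = -2 + E*U (S(E, U) = E*U - 2 = -2 + E*U)
b(Q, L) = 89 + Q + L*Q**2 (b(Q, L) = Q**2*L + (Q + 89) = L*Q**2 + (89 + Q) = 89 + Q + L*Q**2)
sqrt(S(108, 556) + b(48, -168)) = sqrt((-2 + 108*556) + (89 + 48 - 168*48**2)) = sqrt((-2 + 60048) + (89 + 48 - 168*2304)) = sqrt(60046 + (89 + 48 - 387072)) = sqrt(60046 - 386935) = sqrt(-326889) = 3*I*sqrt(36321)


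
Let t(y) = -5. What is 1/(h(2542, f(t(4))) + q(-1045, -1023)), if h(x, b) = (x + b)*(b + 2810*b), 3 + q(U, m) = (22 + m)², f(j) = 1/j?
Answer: -25/10675049 ≈ -2.3419e-6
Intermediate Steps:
q(U, m) = -3 + (22 + m)²
h(x, b) = 2811*b*(b + x) (h(x, b) = (b + x)*(2811*b) = 2811*b*(b + x))
1/(h(2542, f(t(4))) + q(-1045, -1023)) = 1/(2811*(1/(-5) + 2542)/(-5) + (-3 + (22 - 1023)²)) = 1/(2811*(-⅕)*(-⅕ + 2542) + (-3 + (-1001)²)) = 1/(2811*(-⅕)*(12709/5) + (-3 + 1002001)) = 1/(-35724999/25 + 1001998) = 1/(-10675049/25) = -25/10675049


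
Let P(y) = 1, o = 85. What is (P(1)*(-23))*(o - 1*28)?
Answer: -1311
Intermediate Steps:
(P(1)*(-23))*(o - 1*28) = (1*(-23))*(85 - 1*28) = -23*(85 - 28) = -23*57 = -1311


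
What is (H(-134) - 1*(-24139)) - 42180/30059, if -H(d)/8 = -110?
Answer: 752003941/30059 ≈ 25018.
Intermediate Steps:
H(d) = 880 (H(d) = -8*(-110) = 880)
(H(-134) - 1*(-24139)) - 42180/30059 = (880 - 1*(-24139)) - 42180/30059 = (880 + 24139) - 42180/30059 = 25019 - 1*42180/30059 = 25019 - 42180/30059 = 752003941/30059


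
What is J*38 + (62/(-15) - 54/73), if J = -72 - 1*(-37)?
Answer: -1461686/1095 ≈ -1334.9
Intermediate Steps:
J = -35 (J = -72 + 37 = -35)
J*38 + (62/(-15) - 54/73) = -35*38 + (62/(-15) - 54/73) = -1330 + (62*(-1/15) - 54*1/73) = -1330 + (-62/15 - 54/73) = -1330 - 5336/1095 = -1461686/1095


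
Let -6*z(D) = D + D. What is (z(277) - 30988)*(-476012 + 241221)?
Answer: 21892147631/3 ≈ 7.2974e+9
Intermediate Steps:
z(D) = -D/3 (z(D) = -(D + D)/6 = -D/3)
(z(277) - 30988)*(-476012 + 241221) = (-⅓*277 - 30988)*(-476012 + 241221) = (-277/3 - 30988)*(-234791) = -93241/3*(-234791) = 21892147631/3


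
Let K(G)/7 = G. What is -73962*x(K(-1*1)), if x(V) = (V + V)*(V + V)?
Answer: -14496552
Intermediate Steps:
K(G) = 7*G
x(V) = 4*V**2 (x(V) = (2*V)*(2*V) = 4*V**2)
-73962*x(K(-1*1)) = -295848*(7*(-1*1))**2 = -295848*(7*(-1))**2 = -295848*(-7)**2 = -295848*49 = -73962*196 = -14496552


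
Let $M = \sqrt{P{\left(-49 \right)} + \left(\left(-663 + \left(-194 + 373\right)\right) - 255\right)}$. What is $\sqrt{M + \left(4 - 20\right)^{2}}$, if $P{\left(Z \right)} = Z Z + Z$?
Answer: $\sqrt{256 + \sqrt{1613}} \approx 17.209$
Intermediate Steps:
$P{\left(Z \right)} = Z + Z^{2}$ ($P{\left(Z \right)} = Z^{2} + Z = Z + Z^{2}$)
$M = \sqrt{1613}$ ($M = \sqrt{- 49 \left(1 - 49\right) + \left(\left(-663 + \left(-194 + 373\right)\right) - 255\right)} = \sqrt{\left(-49\right) \left(-48\right) + \left(\left(-663 + 179\right) - 255\right)} = \sqrt{2352 - 739} = \sqrt{1613} \approx 40.162$)
$\sqrt{M + \left(4 - 20\right)^{2}} = \sqrt{\sqrt{1613} + \left(4 - 20\right)^{2}} = \sqrt{\sqrt{1613} + \left(-16\right)^{2}} = \sqrt{\sqrt{1613} + 256} = \sqrt{256 + \sqrt{1613}}$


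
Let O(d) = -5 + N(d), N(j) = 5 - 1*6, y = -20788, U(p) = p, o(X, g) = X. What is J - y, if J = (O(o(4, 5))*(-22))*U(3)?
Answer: 21184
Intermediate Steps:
N(j) = -1 (N(j) = 5 - 6 = -1)
O(d) = -6 (O(d) = -5 - 1 = -6)
J = 396 (J = -6*(-22)*3 = 132*3 = 396)
J - y = 396 - 1*(-20788) = 396 + 20788 = 21184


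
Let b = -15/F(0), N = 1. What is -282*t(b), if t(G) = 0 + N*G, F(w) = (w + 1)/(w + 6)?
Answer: 25380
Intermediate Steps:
F(w) = (1 + w)/(6 + w)
b = -90 (b = -15*(6 + 0)/(1 + 0) = -15/(1/6) = -15/((⅙)*1) = -15/⅙ = -15*6 = -90)
t(G) = G (t(G) = 0 + 1*G = 0 + G = G)
-282*t(b) = -282*(-90) = 25380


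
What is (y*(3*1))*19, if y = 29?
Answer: 1653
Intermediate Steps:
(y*(3*1))*19 = (29*(3*1))*19 = (29*3)*19 = 87*19 = 1653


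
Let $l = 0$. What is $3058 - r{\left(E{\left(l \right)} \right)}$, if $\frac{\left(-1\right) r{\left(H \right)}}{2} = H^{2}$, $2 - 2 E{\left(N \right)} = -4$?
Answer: $3076$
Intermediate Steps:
$E{\left(N \right)} = 3$ ($E{\left(N \right)} = 1 - -2 = 1 + 2 = 3$)
$r{\left(H \right)} = - 2 H^{2}$
$3058 - r{\left(E{\left(l \right)} \right)} = 3058 - - 2 \cdot 3^{2} = 3058 - \left(-2\right) 9 = 3058 - -18 = 3058 + 18 = 3076$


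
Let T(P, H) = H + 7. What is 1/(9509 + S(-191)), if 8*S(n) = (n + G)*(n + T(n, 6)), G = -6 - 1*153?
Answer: 2/34593 ≈ 5.7815e-5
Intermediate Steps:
G = -159 (G = -6 - 153 = -159)
T(P, H) = 7 + H
S(n) = (-159 + n)*(13 + n)/8 (S(n) = ((n - 159)*(n + (7 + 6)))/8 = ((-159 + n)*(n + 13))/8 = ((-159 + n)*(13 + n))/8 = (-159 + n)*(13 + n)/8)
1/(9509 + S(-191)) = 1/(9509 + (-2067/8 - 73/4*(-191) + (⅛)*(-191)²)) = 1/(9509 + (-2067/8 + 13943/4 + (⅛)*36481)) = 1/(9509 + (-2067/8 + 13943/4 + 36481/8)) = 1/(9509 + 15575/2) = 1/(34593/2) = 2/34593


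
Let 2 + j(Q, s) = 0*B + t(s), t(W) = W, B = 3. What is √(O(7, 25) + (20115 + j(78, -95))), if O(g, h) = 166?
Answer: 58*√6 ≈ 142.07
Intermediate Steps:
j(Q, s) = -2 + s (j(Q, s) = -2 + (0*3 + s) = -2 + (0 + s) = -2 + s)
√(O(7, 25) + (20115 + j(78, -95))) = √(166 + (20115 + (-2 - 95))) = √(166 + (20115 - 97)) = √(166 + 20018) = √20184 = 58*√6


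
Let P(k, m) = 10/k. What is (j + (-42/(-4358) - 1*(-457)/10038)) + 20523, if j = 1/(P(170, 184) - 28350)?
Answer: 216345325921991969/10541575051098 ≈ 20523.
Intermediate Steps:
j = -17/481949 (j = 1/(10/170 - 28350) = 1/(10*(1/170) - 28350) = 1/(1/17 - 28350) = 1/(-481949/17) = -17/481949 ≈ -3.5273e-5)
(j + (-42/(-4358) - 1*(-457)/10038)) + 20523 = (-17/481949 + (-42/(-4358) - 1*(-457)/10038)) + 20523 = (-17/481949 + (-42*(-1/4358) + 457*(1/10038))) + 20523 = (-17/481949 + (21/2179 + 457/10038)) + 20523 = (-17/481949 + 1206601/21872802) + 20523 = 581148307715/10541575051098 + 20523 = 216345325921991969/10541575051098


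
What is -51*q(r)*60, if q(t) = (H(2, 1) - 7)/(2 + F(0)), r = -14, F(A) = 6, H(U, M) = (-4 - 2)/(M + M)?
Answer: 3825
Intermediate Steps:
H(U, M) = -3/M (H(U, M) = -6*1/(2*M) = -3/M)
q(t) = -5/4 (q(t) = (-3/1 - 7)/(2 + 6) = (-3*1 - 7)/8 = (-3 - 7)*(⅛) = -10*⅛ = -5/4)
-51*q(r)*60 = -51*(-5/4)*60 = (255/4)*60 = 3825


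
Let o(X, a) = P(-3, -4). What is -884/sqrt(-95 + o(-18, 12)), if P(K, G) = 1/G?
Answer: 1768*I*sqrt(381)/381 ≈ 90.577*I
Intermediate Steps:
P(K, G) = 1/G
o(X, a) = -1/4 (o(X, a) = 1/(-4) = -1/4)
-884/sqrt(-95 + o(-18, 12)) = -884/sqrt(-95 - 1/4) = -884*(-2*I*sqrt(381)/381) = -(-1768)*I*sqrt(381)/381 = 1768*I*sqrt(381)/381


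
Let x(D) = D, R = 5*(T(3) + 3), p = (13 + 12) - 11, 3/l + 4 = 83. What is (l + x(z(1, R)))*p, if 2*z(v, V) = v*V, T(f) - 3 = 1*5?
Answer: 30457/79 ≈ 385.53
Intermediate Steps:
T(f) = 8 (T(f) = 3 + 1*5 = 3 + 5 = 8)
l = 3/79 (l = 3/(-4 + 83) = 3/79 ≈ 0.037975)
p = 14 (p = 25 - 11 = 14)
R = 55 (R = 5*(8 + 3) = 5*11 = 55)
z(v, V) = V*v/2 (z(v, V) = (v*V)/2 = (V*v)/2 = V*v/2)
(l + x(z(1, R)))*p = (3/79 + (½)*55*1)*14 = (3/79 + 55/2)*14 = (4351/158)*14 = 30457/79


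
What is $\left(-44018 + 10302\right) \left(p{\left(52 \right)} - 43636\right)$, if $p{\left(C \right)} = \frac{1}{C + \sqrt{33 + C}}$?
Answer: $\frac{3853153220512}{2619} + \frac{33716 \sqrt{85}}{2619} \approx 1.4712 \cdot 10^{9}$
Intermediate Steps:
$\left(-44018 + 10302\right) \left(p{\left(52 \right)} - 43636\right) = \left(-44018 + 10302\right) \left(\frac{1}{52 + \sqrt{33 + 52}} - 43636\right) = - 33716 \left(\frac{1}{52 + \sqrt{85}} - 43636\right) = - 33716 \left(-43636 + \frac{1}{52 + \sqrt{85}}\right) = 1471231376 - \frac{33716}{52 + \sqrt{85}}$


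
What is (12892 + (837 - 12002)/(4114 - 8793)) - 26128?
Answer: -61920079/4679 ≈ -13234.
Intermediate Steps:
(12892 + (837 - 12002)/(4114 - 8793)) - 26128 = (12892 - 11165/(-4679)) - 26128 = (12892 - 11165*(-1/4679)) - 26128 = (12892 + 11165/4679) - 26128 = 60332833/4679 - 26128 = -61920079/4679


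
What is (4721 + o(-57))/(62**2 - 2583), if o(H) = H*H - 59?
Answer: 7911/1261 ≈ 6.2736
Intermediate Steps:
o(H) = -59 + H**2 (o(H) = H**2 - 59 = -59 + H**2)
(4721 + o(-57))/(62**2 - 2583) = (4721 + (-59 + (-57)**2))/(62**2 - 2583) = (4721 + (-59 + 3249))/(3844 - 2583) = (4721 + 3190)/1261 = 7911*(1/1261) = 7911/1261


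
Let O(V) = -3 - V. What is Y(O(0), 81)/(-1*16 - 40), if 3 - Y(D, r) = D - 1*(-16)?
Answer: 5/28 ≈ 0.17857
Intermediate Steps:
Y(D, r) = -13 - D (Y(D, r) = 3 - (D - 1*(-16)) = 3 - (D + 16) = 3 - (16 + D) = 3 + (-16 - D) = -13 - D)
Y(O(0), 81)/(-1*16 - 40) = (-13 - (-3 - 1*0))/(-1*16 - 40) = (-13 - (-3 + 0))/(-16 - 40) = (-13 - 1*(-3))/(-56) = (-13 + 3)*(-1/56) = -10*(-1/56) = 5/28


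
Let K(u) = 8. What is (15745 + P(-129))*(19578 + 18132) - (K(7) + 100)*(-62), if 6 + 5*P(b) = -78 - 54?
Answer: 592709850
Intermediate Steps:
P(b) = -138/5 (P(b) = -6/5 + (-78 - 54)/5 = -6/5 + (⅕)*(-132) = -6/5 - 132/5 = -138/5)
(15745 + P(-129))*(19578 + 18132) - (K(7) + 100)*(-62) = (15745 - 138/5)*(19578 + 18132) - (8 + 100)*(-62) = (78587/5)*37710 - 108*(-62) = 592703154 - 1*(-6696) = 592703154 + 6696 = 592709850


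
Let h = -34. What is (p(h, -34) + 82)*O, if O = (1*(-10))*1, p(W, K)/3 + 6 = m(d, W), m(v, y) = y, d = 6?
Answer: 380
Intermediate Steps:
p(W, K) = -18 + 3*W
O = -10 (O = -10*1 = -10)
(p(h, -34) + 82)*O = ((-18 + 3*(-34)) + 82)*(-10) = ((-18 - 102) + 82)*(-10) = (-120 + 82)*(-10) = -38*(-10) = 380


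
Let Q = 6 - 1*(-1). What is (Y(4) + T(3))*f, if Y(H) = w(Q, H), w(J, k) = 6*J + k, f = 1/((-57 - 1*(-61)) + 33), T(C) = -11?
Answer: 35/37 ≈ 0.94595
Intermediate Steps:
Q = 7 (Q = 6 + 1 = 7)
f = 1/37 (f = 1/((-57 + 61) + 33) = 1/(4 + 33) = 1/37 ≈ 0.027027)
w(J, k) = k + 6*J
Y(H) = 42 + H (Y(H) = H + 6*7 = H + 42 = 42 + H)
(Y(4) + T(3))*f = ((42 + 4) - 11)*(1/37) = (46 - 11)*(1/37) = 35*(1/37) = 35/37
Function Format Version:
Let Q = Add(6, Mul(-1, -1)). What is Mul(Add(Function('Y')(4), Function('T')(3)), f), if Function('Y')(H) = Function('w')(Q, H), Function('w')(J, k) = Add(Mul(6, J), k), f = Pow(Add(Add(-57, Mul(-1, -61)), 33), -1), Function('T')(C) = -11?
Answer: Rational(35, 37) ≈ 0.94595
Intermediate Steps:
Q = 7 (Q = Add(6, 1) = 7)
f = Rational(1, 37) (f = Pow(Add(Add(-57, 61), 33), -1) = Pow(Add(4, 33), -1) = Pow(37, -1) = Rational(1, 37) ≈ 0.027027)
Function('w')(J, k) = Add(k, Mul(6, J))
Function('Y')(H) = Add(42, H) (Function('Y')(H) = Add(H, Mul(6, 7)) = Add(H, 42) = Add(42, H))
Mul(Add(Function('Y')(4), Function('T')(3)), f) = Mul(Add(Add(42, 4), -11), Rational(1, 37)) = Mul(Add(46, -11), Rational(1, 37)) = Mul(35, Rational(1, 37)) = Rational(35, 37)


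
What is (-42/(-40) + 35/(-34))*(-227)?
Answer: -1589/340 ≈ -4.6735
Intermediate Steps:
(-42/(-40) + 35/(-34))*(-227) = (-42*(-1/40) + 35*(-1/34))*(-227) = (21/20 - 35/34)*(-227) = (7/340)*(-227) = -1589/340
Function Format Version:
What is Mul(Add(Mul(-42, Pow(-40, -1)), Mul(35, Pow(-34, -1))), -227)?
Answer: Rational(-1589, 340) ≈ -4.6735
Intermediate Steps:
Mul(Add(Mul(-42, Pow(-40, -1)), Mul(35, Pow(-34, -1))), -227) = Mul(Add(Mul(-42, Rational(-1, 40)), Mul(35, Rational(-1, 34))), -227) = Mul(Add(Rational(21, 20), Rational(-35, 34)), -227) = Mul(Rational(7, 340), -227) = Rational(-1589, 340)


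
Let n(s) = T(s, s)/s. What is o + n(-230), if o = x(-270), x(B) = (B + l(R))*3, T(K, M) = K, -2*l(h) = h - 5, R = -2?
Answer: -1597/2 ≈ -798.50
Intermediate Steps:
l(h) = 5/2 - h/2 (l(h) = -(h - 5)/2 = -(-5 + h)/2 = 5/2 - h/2)
x(B) = 21/2 + 3*B (x(B) = (B + (5/2 - ½*(-2)))*3 = (B + (5/2 + 1))*3 = (B + 7/2)*3 = (7/2 + B)*3 = 21/2 + 3*B)
o = -1599/2 (o = 21/2 + 3*(-270) = 21/2 - 810 = -1599/2 ≈ -799.50)
n(s) = 1 (n(s) = s/s = 1)
o + n(-230) = -1599/2 + 1 = -1597/2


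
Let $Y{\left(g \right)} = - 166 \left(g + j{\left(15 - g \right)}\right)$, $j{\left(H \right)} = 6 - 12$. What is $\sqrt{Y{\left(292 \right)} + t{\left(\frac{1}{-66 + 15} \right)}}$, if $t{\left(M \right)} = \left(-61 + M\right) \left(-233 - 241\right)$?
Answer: $\frac{6 i \sqrt{148937}}{17} \approx 136.21 i$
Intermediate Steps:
$j{\left(H \right)} = -6$
$Y{\left(g \right)} = 996 - 166 g$ ($Y{\left(g \right)} = - 166 \left(g - 6\right) = - 166 \left(-6 + g\right) = 996 - 166 g$)
$t{\left(M \right)} = 28914 - 474 M$ ($t{\left(M \right)} = \left(-61 + M\right) \left(-474\right) = 28914 - 474 M$)
$\sqrt{Y{\left(292 \right)} + t{\left(\frac{1}{-66 + 15} \right)}} = \sqrt{\left(996 - 48472\right) + \left(28914 - \frac{474}{-66 + 15}\right)} = \sqrt{\left(996 - 48472\right) + \left(28914 - \frac{474}{-51}\right)} = \sqrt{-47476 + \left(28914 - - \frac{158}{17}\right)} = \sqrt{-47476 + \left(28914 + \frac{158}{17}\right)} = \sqrt{-47476 + \frac{491696}{17}} = \sqrt{- \frac{315396}{17}} = \frac{6 i \sqrt{148937}}{17}$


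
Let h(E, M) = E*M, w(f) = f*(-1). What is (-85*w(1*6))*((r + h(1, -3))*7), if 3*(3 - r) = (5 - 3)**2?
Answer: -4760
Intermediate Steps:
w(f) = -f
r = 5/3 (r = 3 - (5 - 3)**2/3 = 3 - 1/3*2**2 = 3 - 1/3*4 = 3 - 4/3 = 5/3 ≈ 1.6667)
(-85*w(1*6))*((r + h(1, -3))*7) = (-(-85)*1*6)*((5/3 + 1*(-3))*7) = (-(-85)*6)*((5/3 - 3)*7) = (-85*(-6))*(-4/3*7) = 510*(-28/3) = -4760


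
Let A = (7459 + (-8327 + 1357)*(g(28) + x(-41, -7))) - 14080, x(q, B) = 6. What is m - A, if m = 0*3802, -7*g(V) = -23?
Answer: 499397/7 ≈ 71342.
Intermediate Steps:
g(V) = 23/7 (g(V) = -1/7*(-23) = 23/7)
m = 0
A = -499397/7 (A = (7459 + (-8327 + 1357)*(23/7 + 6)) - 14080 = (7459 - 6970*65/7) - 14080 = (7459 - 453050/7) - 14080 = -400837/7 - 14080 = -499397/7 ≈ -71342.)
m - A = 0 - 1*(-499397/7) = 0 + 499397/7 = 499397/7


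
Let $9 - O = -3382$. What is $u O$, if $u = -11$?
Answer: $-37301$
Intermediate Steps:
$O = 3391$ ($O = 9 - -3382 = 9 + 3382 = 3391$)
$u O = \left(-11\right) 3391 = -37301$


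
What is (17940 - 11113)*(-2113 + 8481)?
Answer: 43474336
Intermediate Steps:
(17940 - 11113)*(-2113 + 8481) = 6827*6368 = 43474336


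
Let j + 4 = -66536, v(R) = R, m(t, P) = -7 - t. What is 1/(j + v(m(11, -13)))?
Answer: -1/66558 ≈ -1.5024e-5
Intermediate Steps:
j = -66540 (j = -4 - 66536 = -66540)
1/(j + v(m(11, -13))) = 1/(-66540 + (-7 - 1*11)) = 1/(-66540 + (-7 - 11)) = 1/(-66540 - 18) = 1/(-66558) = -1/66558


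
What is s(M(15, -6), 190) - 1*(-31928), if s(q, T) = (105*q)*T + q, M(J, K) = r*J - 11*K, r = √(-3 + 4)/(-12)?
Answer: 5295021/4 ≈ 1.3238e+6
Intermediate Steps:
r = -1/12 (r = √1*(-1/12) = 1*(-1/12) = -1/12 ≈ -0.083333)
M(J, K) = -11*K - J/12 (M(J, K) = -J/12 - 11*K = -11*K - J/12)
s(q, T) = q + 105*T*q (s(q, T) = 105*T*q + q = q + 105*T*q)
s(M(15, -6), 190) - 1*(-31928) = (-11*(-6) - 1/12*15)*(1 + 105*190) - 1*(-31928) = (66 - 5/4)*(1 + 19950) + 31928 = (259/4)*19951 + 31928 = 5167309/4 + 31928 = 5295021/4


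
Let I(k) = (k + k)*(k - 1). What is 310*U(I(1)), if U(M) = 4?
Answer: 1240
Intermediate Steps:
I(k) = 2*k*(-1 + k) (I(k) = (2*k)*(-1 + k) = 2*k*(-1 + k))
310*U(I(1)) = 310*4 = 1240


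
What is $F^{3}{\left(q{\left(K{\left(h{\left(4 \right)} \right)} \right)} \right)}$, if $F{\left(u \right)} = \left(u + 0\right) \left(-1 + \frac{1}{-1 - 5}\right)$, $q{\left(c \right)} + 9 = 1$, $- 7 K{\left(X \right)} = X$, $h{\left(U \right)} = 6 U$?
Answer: $\frac{21952}{27} \approx 813.04$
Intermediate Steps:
$K{\left(X \right)} = - \frac{X}{7}$
$q{\left(c \right)} = -8$ ($q{\left(c \right)} = -9 + 1 = -8$)
$F{\left(u \right)} = - \frac{7 u}{6}$ ($F{\left(u \right)} = u \left(-1 + \frac{1}{-6}\right) = u \left(-1 - \frac{1}{6}\right) = u \left(- \frac{7}{6}\right) = - \frac{7 u}{6}$)
$F^{3}{\left(q{\left(K{\left(h{\left(4 \right)} \right)} \right)} \right)} = \left(\left(- \frac{7}{6}\right) \left(-8\right)\right)^{3} = \left(\frac{28}{3}\right)^{3} = \frac{21952}{27}$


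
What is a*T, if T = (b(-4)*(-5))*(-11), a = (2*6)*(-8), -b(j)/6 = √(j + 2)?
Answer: 31680*I*√2 ≈ 44802.0*I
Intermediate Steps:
b(j) = -6*√(2 + j) (b(j) = -6*√(j + 2) = -6*√(2 + j))
a = -96 (a = 12*(-8) = -96)
T = -330*I*√2 (T = (-6*√(2 - 4)*(-5))*(-11) = (-6*I*√2*(-5))*(-11) = (30*I*√2)*(-11) = -330*I*√2 ≈ -466.69*I)
a*T = -(-31680)*I*√2 = 31680*I*√2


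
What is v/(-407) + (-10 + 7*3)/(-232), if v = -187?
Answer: 3537/8584 ≈ 0.41205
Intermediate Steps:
v/(-407) + (-10 + 7*3)/(-232) = -187/(-407) + (-10 + 7*3)/(-232) = -187*(-1/407) + (-10 + 21)*(-1/232) = 17/37 + 11*(-1/232) = 17/37 - 11/232 = 3537/8584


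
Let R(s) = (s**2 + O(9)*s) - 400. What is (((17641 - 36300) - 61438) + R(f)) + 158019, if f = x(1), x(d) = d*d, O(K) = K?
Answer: 77532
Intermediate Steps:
x(d) = d**2
f = 1 (f = 1**2 = 1)
R(s) = -400 + s**2 + 9*s (R(s) = (s**2 + 9*s) - 400 = -400 + s**2 + 9*s)
(((17641 - 36300) - 61438) + R(f)) + 158019 = (((17641 - 36300) - 61438) + (-400 + 1**2 + 9*1)) + 158019 = ((-18659 - 61438) + (-400 + 1 + 9)) + 158019 = (-80097 - 390) + 158019 = -80487 + 158019 = 77532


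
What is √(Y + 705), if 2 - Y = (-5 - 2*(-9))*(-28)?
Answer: 3*√119 ≈ 32.726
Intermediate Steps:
Y = 366 (Y = 2 - (-5 - 2*(-9))*(-28) = 2 - (-5 + 18)*(-28) = 2 - 13*(-28) = 2 - 1*(-364) = 2 + 364 = 366)
√(Y + 705) = √(366 + 705) = √1071 = 3*√119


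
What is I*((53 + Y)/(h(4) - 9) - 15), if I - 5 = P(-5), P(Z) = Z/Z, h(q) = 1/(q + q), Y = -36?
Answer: -7206/71 ≈ -101.49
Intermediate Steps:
h(q) = 1/(2*q)
P(Z) = 1
I = 6 (I = 5 + 1 = 6)
I*((53 + Y)/(h(4) - 9) - 15) = 6*((53 - 36)/((½)/4 - 9) - 15) = 6*(17/((½)*(¼) - 9) - 15) = 6*(17/(⅛ - 9) - 15) = 6*(17/(-71/8) - 15) = 6*(17*(-8/71) - 15) = 6*(-136/71 - 15) = 6*(-1201/71) = -7206/71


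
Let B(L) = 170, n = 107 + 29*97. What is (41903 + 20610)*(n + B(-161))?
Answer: 193165170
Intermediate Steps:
n = 2920 (n = 107 + 2813 = 2920)
(41903 + 20610)*(n + B(-161)) = (41903 + 20610)*(2920 + 170) = 62513*3090 = 193165170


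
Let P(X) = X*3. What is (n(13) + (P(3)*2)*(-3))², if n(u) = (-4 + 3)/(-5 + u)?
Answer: 187489/64 ≈ 2929.5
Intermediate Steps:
n(u) = -1/(-5 + u)
P(X) = 3*X
(n(13) + (P(3)*2)*(-3))² = (-1/(-5 + 13) + ((3*3)*2)*(-3))² = (-1/8 + (9*2)*(-3))² = (-1*⅛ + 18*(-3))² = (-⅛ - 54)² = (-433/8)² = 187489/64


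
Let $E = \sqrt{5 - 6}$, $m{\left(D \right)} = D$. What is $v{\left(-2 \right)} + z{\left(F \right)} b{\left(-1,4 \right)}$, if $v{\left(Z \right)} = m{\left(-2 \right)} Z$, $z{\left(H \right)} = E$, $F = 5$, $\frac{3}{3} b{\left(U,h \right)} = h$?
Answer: $4 + 4 i \approx 4.0 + 4.0 i$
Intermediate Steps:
$b{\left(U,h \right)} = h$
$E = i$ ($E = \sqrt{-1} = i \approx 1.0 i$)
$z{\left(H \right)} = i$
$v{\left(Z \right)} = - 2 Z$
$v{\left(-2 \right)} + z{\left(F \right)} b{\left(-1,4 \right)} = \left(-2\right) \left(-2\right) + i 4 = 4 + 4 i$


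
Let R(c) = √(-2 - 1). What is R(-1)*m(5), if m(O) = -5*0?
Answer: 0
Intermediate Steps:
m(O) = 0
R(c) = I*√3 (R(c) = √(-3) = I*√3)
R(-1)*m(5) = (I*√3)*0 = 0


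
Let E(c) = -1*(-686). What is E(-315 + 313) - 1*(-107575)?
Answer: 108261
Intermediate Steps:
E(c) = 686
E(-315 + 313) - 1*(-107575) = 686 - 1*(-107575) = 686 + 107575 = 108261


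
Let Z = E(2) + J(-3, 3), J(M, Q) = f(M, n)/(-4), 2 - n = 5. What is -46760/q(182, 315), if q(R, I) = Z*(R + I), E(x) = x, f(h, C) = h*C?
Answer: 26720/71 ≈ 376.34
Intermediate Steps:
n = -3 (n = 2 - 1*5 = 2 - 5 = -3)
f(h, C) = C*h
J(M, Q) = 3*M/4 (J(M, Q) = -3*M/(-4) = -3*M*(-¼) = 3*M/4)
Z = -¼ (Z = 2 + (¾)*(-3) = 2 - 9/4 = -¼ ≈ -0.25000)
q(R, I) = -I/4 - R/4 (q(R, I) = -(R + I)/4 = -(I + R)/4 = -I/4 - R/4)
-46760/q(182, 315) = -46760/(-¼*315 - ¼*182) = -46760/(-315/4 - 91/2) = -46760/(-497/4) = -46760*(-4/497) = 26720/71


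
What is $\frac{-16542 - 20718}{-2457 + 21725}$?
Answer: $- \frac{9315}{4817} \approx -1.9338$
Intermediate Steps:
$\frac{-16542 - 20718}{-2457 + 21725} = - \frac{37260}{19268} = \left(-37260\right) \frac{1}{19268} = - \frac{9315}{4817}$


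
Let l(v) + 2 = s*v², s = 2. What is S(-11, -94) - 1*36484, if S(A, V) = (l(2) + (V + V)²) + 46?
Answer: -1088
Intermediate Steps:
l(v) = -2 + 2*v²
S(A, V) = 52 + 4*V² (S(A, V) = ((-2 + 2*2²) + (V + V)²) + 46 = ((-2 + 2*4) + (2*V)²) + 46 = ((-2 + 8) + 4*V²) + 46 = (6 + 4*V²) + 46 = 52 + 4*V²)
S(-11, -94) - 1*36484 = (52 + 4*(-94)²) - 1*36484 = (52 + 4*8836) - 36484 = (52 + 35344) - 36484 = 35396 - 36484 = -1088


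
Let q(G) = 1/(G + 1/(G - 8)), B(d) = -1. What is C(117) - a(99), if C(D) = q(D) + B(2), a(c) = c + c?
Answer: -2537937/12754 ≈ -198.99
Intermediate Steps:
a(c) = 2*c
q(G) = 1/(G + 1/(-8 + G))
C(D) = -1 + (-8 + D)/(1 + D² - 8*D) (C(D) = (-8 + D)/(1 + D² - 8*D) - 1 = -1 + (-8 + D)/(1 + D² - 8*D))
C(117) - a(99) = (-9 - 1*117² + 9*117)/(1 + 117² - 8*117) - 2*99 = (-9 - 1*13689 + 1053)/(1 + 13689 - 936) - 1*198 = (-9 - 13689 + 1053)/12754 - 198 = (1/12754)*(-12645) - 198 = -12645/12754 - 198 = -2537937/12754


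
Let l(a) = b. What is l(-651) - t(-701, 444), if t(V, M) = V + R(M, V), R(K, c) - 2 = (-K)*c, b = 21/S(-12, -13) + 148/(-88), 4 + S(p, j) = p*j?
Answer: -519233821/1672 ≈ -3.1055e+5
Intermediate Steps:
S(p, j) = -4 + j*p (S(p, j) = -4 + p*j = -4 + j*p)
b = -2581/1672 (b = 21/(-4 - 13*(-12)) + 148/(-88) = 21/(-4 + 156) + 148*(-1/88) = 21/152 - 37/22 = -2581/1672 ≈ -1.5437)
l(a) = -2581/1672
R(K, c) = 2 - K*c (R(K, c) = 2 + (-K)*c = 2 - K*c)
t(V, M) = 2 + V - M*V (t(V, M) = V + (2 - M*V) = 2 + V - M*V)
l(-651) - t(-701, 444) = -2581/1672 - (2 - 701 - 1*444*(-701)) = -2581/1672 - (2 - 701 + 311244) = -2581/1672 - 1*310545 = -2581/1672 - 310545 = -519233821/1672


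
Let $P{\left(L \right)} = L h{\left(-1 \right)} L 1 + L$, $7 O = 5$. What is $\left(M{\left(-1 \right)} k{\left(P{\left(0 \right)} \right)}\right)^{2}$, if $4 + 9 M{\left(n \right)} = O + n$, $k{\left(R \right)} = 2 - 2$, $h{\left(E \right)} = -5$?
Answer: $0$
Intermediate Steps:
$O = \frac{5}{7}$ ($O = \frac{1}{7} \cdot 5 = \frac{5}{7} \approx 0.71429$)
$P{\left(L \right)} = L - 5 L^{2}$ ($P{\left(L \right)} = L \left(-5\right) L 1 + L = - 5 L L 1 + L = - 5 L^{2} \cdot 1 + L = - 5 L^{2} + L = L - 5 L^{2}$)
$k{\left(R \right)} = 0$ ($k{\left(R \right)} = 2 - 2 = 0$)
$M{\left(n \right)} = - \frac{23}{63} + \frac{n}{9}$ ($M{\left(n \right)} = - \frac{4}{9} + \frac{\frac{5}{7} + n}{9} = - \frac{4}{9} + \left(\frac{5}{63} + \frac{n}{9}\right) = - \frac{23}{63} + \frac{n}{9}$)
$\left(M{\left(-1 \right)} k{\left(P{\left(0 \right)} \right)}\right)^{2} = \left(\left(- \frac{23}{63} + \frac{1}{9} \left(-1\right)\right) 0\right)^{2} = \left(\left(- \frac{23}{63} - \frac{1}{9}\right) 0\right)^{2} = \left(\left(- \frac{10}{21}\right) 0\right)^{2} = 0^{2} = 0$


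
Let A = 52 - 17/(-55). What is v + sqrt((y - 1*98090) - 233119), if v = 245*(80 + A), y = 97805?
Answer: 356573/11 + 2*I*sqrt(58351) ≈ 32416.0 + 483.12*I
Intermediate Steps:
A = 2877/55 (A = 52 - 17*(-1/55) = 52 + 17/55 = 2877/55 ≈ 52.309)
v = 356573/11 (v = 245*(80 + 2877/55) = 245*(7277/55) = 356573/11 ≈ 32416.)
v + sqrt((y - 1*98090) - 233119) = 356573/11 + sqrt((97805 - 1*98090) - 233119) = 356573/11 + sqrt((97805 - 98090) - 233119) = 356573/11 + sqrt(-285 - 233119) = 356573/11 + sqrt(-233404) = 356573/11 + 2*I*sqrt(58351)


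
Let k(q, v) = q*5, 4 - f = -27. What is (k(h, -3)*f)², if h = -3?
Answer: 216225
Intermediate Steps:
f = 31 (f = 4 - 1*(-27) = 4 + 27 = 31)
k(q, v) = 5*q
(k(h, -3)*f)² = ((5*(-3))*31)² = (-15*31)² = (-465)² = 216225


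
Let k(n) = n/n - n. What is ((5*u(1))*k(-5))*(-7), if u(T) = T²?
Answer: -210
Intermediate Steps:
k(n) = 1 - n
((5*u(1))*k(-5))*(-7) = ((5*1²)*(1 - 1*(-5)))*(-7) = ((5*1)*(1 + 5))*(-7) = (5*6)*(-7) = 30*(-7) = -210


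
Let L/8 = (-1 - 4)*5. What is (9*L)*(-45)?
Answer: 81000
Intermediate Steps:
L = -200 (L = 8*((-1 - 4)*5) = 8*(-5*5) = 8*(-25) = -200)
(9*L)*(-45) = (9*(-200))*(-45) = -1800*(-45) = 81000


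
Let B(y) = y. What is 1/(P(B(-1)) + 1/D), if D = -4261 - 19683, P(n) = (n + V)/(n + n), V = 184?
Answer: -23944/2190877 ≈ -0.010929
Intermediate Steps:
P(n) = (184 + n)/(2*n) (P(n) = (n + 184)/(n + n) = (184 + n)/((2*n)) = (184 + n)*(1/(2*n)) = (184 + n)/(2*n))
D = -23944
1/(P(B(-1)) + 1/D) = 1/((½)*(184 - 1)/(-1) + 1/(-23944)) = 1/((½)*(-1)*183 - 1/23944) = 1/(-183/2 - 1/23944) = 1/(-2190877/23944) = -23944/2190877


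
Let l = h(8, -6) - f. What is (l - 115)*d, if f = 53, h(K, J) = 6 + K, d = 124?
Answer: -19096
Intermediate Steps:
l = -39 (l = (6 + 8) - 1*53 = 14 - 53 = -39)
(l - 115)*d = (-39 - 115)*124 = -154*124 = -19096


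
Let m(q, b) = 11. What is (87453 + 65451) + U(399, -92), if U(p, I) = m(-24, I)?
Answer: 152915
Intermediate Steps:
U(p, I) = 11
(87453 + 65451) + U(399, -92) = (87453 + 65451) + 11 = 152904 + 11 = 152915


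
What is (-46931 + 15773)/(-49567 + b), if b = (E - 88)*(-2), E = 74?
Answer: 10386/16513 ≈ 0.62896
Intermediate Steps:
b = 28 (b = (74 - 88)*(-2) = -14*(-2) = 28)
(-46931 + 15773)/(-49567 + b) = (-46931 + 15773)/(-49567 + 28) = -31158/(-49539) = -31158*(-1/49539) = 10386/16513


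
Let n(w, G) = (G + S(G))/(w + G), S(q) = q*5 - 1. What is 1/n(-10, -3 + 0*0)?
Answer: 13/19 ≈ 0.68421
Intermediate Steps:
S(q) = -1 + 5*q (S(q) = 5*q - 1 = -1 + 5*q)
n(w, G) = (-1 + 6*G)/(G + w) (n(w, G) = (G + (-1 + 5*G))/(w + G) = (-1 + 6*G)/(G + w))
1/n(-10, -3 + 0*0) = 1/((-1 + 6*(-3 + 0*0))/((-3 + 0*0) - 10)) = 1/((-1 + 6*(-3 + 0))/((-3 + 0) - 10)) = 1/((-1 + 6*(-3))/(-3 - 10)) = 1/((-1 - 18)/(-13)) = 1/(-1/13*(-19)) = 1/(19/13) = 13/19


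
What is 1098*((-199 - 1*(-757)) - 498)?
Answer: 65880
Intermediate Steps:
1098*((-199 - 1*(-757)) - 498) = 1098*((-199 + 757) - 498) = 1098*(558 - 498) = 1098*60 = 65880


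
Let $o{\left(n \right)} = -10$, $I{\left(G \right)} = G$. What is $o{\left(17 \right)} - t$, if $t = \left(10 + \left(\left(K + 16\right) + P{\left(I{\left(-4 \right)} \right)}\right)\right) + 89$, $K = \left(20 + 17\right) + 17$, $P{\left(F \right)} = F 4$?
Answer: $-163$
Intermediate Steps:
$P{\left(F \right)} = 4 F$
$K = 54$ ($K = 37 + 17 = 54$)
$t = 153$ ($t = \left(10 + \left(\left(54 + 16\right) + 4 \left(-4\right)\right)\right) + 89 = \left(10 + \left(70 - 16\right)\right) + 89 = \left(10 + 54\right) + 89 = 64 + 89 = 153$)
$o{\left(17 \right)} - t = -10 - 153 = -163$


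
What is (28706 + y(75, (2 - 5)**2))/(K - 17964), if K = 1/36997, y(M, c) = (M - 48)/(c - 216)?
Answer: -24426714295/15286124461 ≈ -1.5980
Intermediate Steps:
y(M, c) = (-48 + M)/(-216 + c)
K = 1/36997 ≈ 2.7029e-5
(28706 + y(75, (2 - 5)**2))/(K - 17964) = (28706 + (-48 + 75)/(-216 + (2 - 5)**2))/(1/36997 - 17964) = (28706 + 27/(-216 + (-3)**2))/(-664614107/36997) = (28706 + 27/(-216 + 9))*(-36997/664614107) = (28706 + 27/(-207))*(-36997/664614107) = (28706 - 1/207*27)*(-36997/664614107) = (28706 - 3/23)*(-36997/664614107) = (660235/23)*(-36997/664614107) = -24426714295/15286124461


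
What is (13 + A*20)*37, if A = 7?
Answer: 5661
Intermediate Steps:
(13 + A*20)*37 = (13 + 7*20)*37 = (13 + 140)*37 = 153*37 = 5661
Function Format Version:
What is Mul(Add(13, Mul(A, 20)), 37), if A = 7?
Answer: 5661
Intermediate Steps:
Mul(Add(13, Mul(A, 20)), 37) = Mul(Add(13, Mul(7, 20)), 37) = Mul(Add(13, 140), 37) = Mul(153, 37) = 5661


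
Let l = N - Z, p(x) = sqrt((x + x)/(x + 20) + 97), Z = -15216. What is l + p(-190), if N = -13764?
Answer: 1452 + sqrt(28679)/17 ≈ 1462.0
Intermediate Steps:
p(x) = sqrt(97 + 2*x/(20 + x)) (p(x) = sqrt((2*x)/(20 + x) + 97) = sqrt(2*x/(20 + x) + 97) = sqrt(97 + 2*x/(20 + x)))
l = 1452 (l = -13764 - 1*(-15216) = -13764 + 15216 = 1452)
l + p(-190) = 1452 + sqrt((1940 + 99*(-190))/(20 - 190)) = 1452 + sqrt((1940 - 18810)/(-170)) = 1452 + sqrt(-1/170*(-16870)) = 1452 + sqrt(1687/17) = 1452 + sqrt(28679)/17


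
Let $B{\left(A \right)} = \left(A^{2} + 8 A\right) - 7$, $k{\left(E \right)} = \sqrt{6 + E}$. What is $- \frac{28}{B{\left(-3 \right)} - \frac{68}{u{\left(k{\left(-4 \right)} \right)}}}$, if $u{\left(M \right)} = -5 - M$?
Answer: $\frac{1162}{199} - \frac{476 \sqrt{2}}{199} \approx 2.4565$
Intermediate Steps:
$B{\left(A \right)} = -7 + A^{2} + 8 A$
$- \frac{28}{B{\left(-3 \right)} - \frac{68}{u{\left(k{\left(-4 \right)} \right)}}} = - \frac{28}{\left(-7 + \left(-3\right)^{2} + 8 \left(-3\right)\right) - \frac{68}{-5 - \sqrt{6 - 4}}} = - \frac{28}{\left(-7 + 9 - 24\right) - \frac{68}{-5 - \sqrt{2}}} = - \frac{28}{-22 - \frac{68}{-5 - \sqrt{2}}}$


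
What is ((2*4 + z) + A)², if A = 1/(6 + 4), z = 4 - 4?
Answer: 6561/100 ≈ 65.610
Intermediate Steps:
z = 0
A = ⅒ (A = 1/10 = ⅒ ≈ 0.10000)
((2*4 + z) + A)² = ((2*4 + 0) + ⅒)² = ((8 + 0) + ⅒)² = (8 + ⅒)² = (81/10)² = 6561/100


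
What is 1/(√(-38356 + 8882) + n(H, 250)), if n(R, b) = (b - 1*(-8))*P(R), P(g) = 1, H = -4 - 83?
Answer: 129/48019 - I*√29474/96038 ≈ 0.0026864 - 0.0017876*I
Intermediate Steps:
H = -87
n(R, b) = 8 + b (n(R, b) = (b - 1*(-8))*1 = (b + 8)*1 = (8 + b)*1 = 8 + b)
1/(√(-38356 + 8882) + n(H, 250)) = 1/(√(-38356 + 8882) + (8 + 250)) = 1/(√(-29474) + 258) = 1/(I*√29474 + 258) = 1/(258 + I*√29474)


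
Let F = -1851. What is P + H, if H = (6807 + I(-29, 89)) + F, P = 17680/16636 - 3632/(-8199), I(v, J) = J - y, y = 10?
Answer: 171743037503/34099641 ≈ 5036.5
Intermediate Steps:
I(v, J) = -10 + J (I(v, J) = J - 1*10 = J - 10 = -10 + J)
P = 51345068/34099641 (P = 17680*(1/16636) - 3632*(-1/8199) = 4420/4159 + 3632/8199 = 51345068/34099641 ≈ 1.5057)
H = 5035 (H = (6807 + (-10 + 89)) - 1851 = (6807 + 79) - 1851 = 6886 - 1851 = 5035)
P + H = 51345068/34099641 + 5035 = 171743037503/34099641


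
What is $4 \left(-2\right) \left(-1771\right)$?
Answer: $14168$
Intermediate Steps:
$4 \left(-2\right) \left(-1771\right) = \left(-8\right) \left(-1771\right) = 14168$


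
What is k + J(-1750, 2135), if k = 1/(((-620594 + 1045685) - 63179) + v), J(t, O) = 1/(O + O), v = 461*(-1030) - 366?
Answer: 54507/241861340 ≈ 0.00022536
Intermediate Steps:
v = -475196 (v = -474830 - 366 = -475196)
J(t, O) = 1/(2*O)
k = -1/113284 (k = 1/(((-620594 + 1045685) - 63179) - 475196) = 1/((425091 - 63179) - 475196) = 1/(361912 - 475196) = 1/(-113284) = -1/113284 ≈ -8.8274e-6)
k + J(-1750, 2135) = -1/113284 + (½)/2135 = -1/113284 + (½)*(1/2135) = -1/113284 + 1/4270 = 54507/241861340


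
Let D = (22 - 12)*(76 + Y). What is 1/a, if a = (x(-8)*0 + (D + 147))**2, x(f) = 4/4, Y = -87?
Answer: 1/1369 ≈ 0.00073046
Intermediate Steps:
x(f) = 1 (x(f) = 4*(1/4) = 1)
D = -110 (D = (22 - 12)*(76 - 87) = 10*(-11) = -110)
a = 1369 (a = (1*0 + (-110 + 147))**2 = (0 + 37)**2 = 37**2 = 1369)
1/a = 1/1369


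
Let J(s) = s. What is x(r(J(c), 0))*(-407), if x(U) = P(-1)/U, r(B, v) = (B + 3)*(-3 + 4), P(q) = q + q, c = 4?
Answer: 814/7 ≈ 116.29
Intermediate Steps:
P(q) = 2*q
r(B, v) = 3 + B (r(B, v) = (3 + B)*1 = 3 + B)
x(U) = -2/U (x(U) = (2*(-1))/U = -2/U)
x(r(J(c), 0))*(-407) = -2/(3 + 4)*(-407) = -2/7*(-407) = 814/7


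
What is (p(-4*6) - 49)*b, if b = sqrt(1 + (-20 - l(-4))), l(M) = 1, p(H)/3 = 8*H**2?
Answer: 27550*I*sqrt(5) ≈ 61604.0*I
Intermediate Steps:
p(H) = 24*H**2 (p(H) = 3*(8*H**2) = 24*H**2)
b = 2*I*sqrt(5) (b = sqrt(1 + (-20 - 1*1)) = sqrt(1 + (-20 - 1)) = sqrt(1 - 21) = sqrt(-20) = 2*I*sqrt(5) ≈ 4.4721*I)
(p(-4*6) - 49)*b = (24*(-4*6)**2 - 49)*(2*I*sqrt(5)) = (24*(-24)**2 - 49)*(2*I*sqrt(5)) = (24*576 - 49)*(2*I*sqrt(5)) = (13824 - 49)*(2*I*sqrt(5)) = 13775*(2*I*sqrt(5)) = 27550*I*sqrt(5)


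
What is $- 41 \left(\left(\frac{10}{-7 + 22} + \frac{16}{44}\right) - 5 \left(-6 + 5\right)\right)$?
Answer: $- \frac{8159}{33} \approx -247.24$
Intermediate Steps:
$- 41 \left(\left(\frac{10}{-7 + 22} + \frac{16}{44}\right) - 5 \left(-6 + 5\right)\right) = - 41 \left(\left(\frac{10}{15} + 16 \cdot \frac{1}{44}\right) - -5\right) = - 41 \left(\left(10 \cdot \frac{1}{15} + \frac{4}{11}\right) + 5\right) = - 41 \left(\left(\frac{2}{3} + \frac{4}{11}\right) + 5\right) = - 41 \left(\frac{34}{33} + 5\right) = \left(-41\right) \frac{199}{33} = - \frac{8159}{33}$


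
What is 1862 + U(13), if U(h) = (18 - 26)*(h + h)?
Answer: 1654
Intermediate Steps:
U(h) = -16*h
1862 + U(13) = 1862 - 16*13 = 1862 - 208 = 1654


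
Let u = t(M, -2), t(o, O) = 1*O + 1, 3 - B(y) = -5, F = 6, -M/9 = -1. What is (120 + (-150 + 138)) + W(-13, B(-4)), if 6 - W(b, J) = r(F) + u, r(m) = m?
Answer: 109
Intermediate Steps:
M = 9 (M = -9*(-1) = 9)
B(y) = 8 (B(y) = 3 - 1*(-5) = 3 + 5 = 8)
t(o, O) = 1 + O (t(o, O) = O + 1 = 1 + O)
u = -1 (u = 1 - 2 = -1)
W(b, J) = 1 (W(b, J) = 6 - (6 - 1) = 6 - 1*5 = 6 - 5 = 1)
(120 + (-150 + 138)) + W(-13, B(-4)) = (120 + (-150 + 138)) + 1 = (120 - 12) + 1 = 108 + 1 = 109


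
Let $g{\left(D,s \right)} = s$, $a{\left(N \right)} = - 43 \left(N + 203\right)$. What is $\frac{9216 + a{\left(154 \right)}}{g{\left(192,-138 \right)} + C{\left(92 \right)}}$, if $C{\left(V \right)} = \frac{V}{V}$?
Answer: $\frac{6135}{137} \approx 44.781$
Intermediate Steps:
$a{\left(N \right)} = -8729 - 43 N$ ($a{\left(N \right)} = - 43 \left(203 + N\right) = -8729 - 43 N$)
$C{\left(V \right)} = 1$
$\frac{9216 + a{\left(154 \right)}}{g{\left(192,-138 \right)} + C{\left(92 \right)}} = \frac{9216 - 15351}{-138 + 1} = \frac{9216 - 15351}{-137} = \left(9216 - 15351\right) \left(- \frac{1}{137}\right) = \left(-6135\right) \left(- \frac{1}{137}\right) = \frac{6135}{137}$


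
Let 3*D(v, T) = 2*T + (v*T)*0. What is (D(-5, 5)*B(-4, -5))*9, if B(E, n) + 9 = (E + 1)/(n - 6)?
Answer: -2880/11 ≈ -261.82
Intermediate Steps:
B(E, n) = -9 + (1 + E)/(-6 + n) (B(E, n) = -9 + (E + 1)/(n - 6) = -9 + (1 + E)/(-6 + n))
D(v, T) = 2*T/3 (D(v, T) = (2*T + (v*T)*0)/3 = (2*T + (T*v)*0)/3 = (2*T + 0)/3 = (2*T)/3 = 2*T/3)
(D(-5, 5)*B(-4, -5))*9 = (((2/3)*5)*((55 - 4 - 9*(-5))/(-6 - 5)))*9 = (10*((55 - 4 + 45)/(-11))/3)*9 = (10*(-1/11*96)/3)*9 = ((10/3)*(-96/11))*9 = -320/11*9 = -2880/11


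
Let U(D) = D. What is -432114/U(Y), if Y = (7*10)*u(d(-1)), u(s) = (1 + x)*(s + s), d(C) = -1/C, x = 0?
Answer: -216057/70 ≈ -3086.5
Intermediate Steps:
u(s) = 2*s (u(s) = (1 + 0)*(s + s) = 1*(2*s) = 2*s)
Y = 140 (Y = (7*10)*(2*(-1/(-1))) = 70*(2*(-1*(-1))) = 70*(2*1) = 70*2 = 140)
-432114/U(Y) = -432114/140 = -432114*1/140 = -216057/70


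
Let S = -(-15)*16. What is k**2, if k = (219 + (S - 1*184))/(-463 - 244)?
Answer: 75625/499849 ≈ 0.15130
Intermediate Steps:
S = 240 (S = -1*(-240) = 240)
k = -275/707 (k = (219 + (240 - 1*184))/(-463 - 244) = (219 + (240 - 184))/(-707) = (219 + 56)*(-1/707) = 275*(-1/707) = -275/707 ≈ -0.38897)
k**2 = (-275/707)**2 = 75625/499849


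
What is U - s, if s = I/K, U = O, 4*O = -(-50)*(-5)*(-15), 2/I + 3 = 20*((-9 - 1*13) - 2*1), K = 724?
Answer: 81959063/87423 ≈ 937.50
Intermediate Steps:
I = -2/483 (I = 2/(-3 + 20*((-9 - 1*13) - 2*1)) = 2/(-3 + 20*((-9 - 13) - 2)) = 2/(-3 + 20*(-22 - 2)) = 2/(-3 + 20*(-24)) = 2/(-3 - 480) = 2/(-483) = 2*(-1/483) = -2/483 ≈ -0.0041408)
O = 1875/2 (O = (-(-50)*(-5)*(-15))/4 = (-10*25*(-15))/4 = (-250*(-15))/4 = (¼)*3750 = 1875/2 ≈ 937.50)
U = 1875/2 ≈ 937.50
s = -1/174846 (s = -2/483/724 = -2/483*1/724 = -1/174846 ≈ -5.7193e-6)
U - s = 1875/2 - 1*(-1/174846) = 1875/2 + 1/174846 = 81959063/87423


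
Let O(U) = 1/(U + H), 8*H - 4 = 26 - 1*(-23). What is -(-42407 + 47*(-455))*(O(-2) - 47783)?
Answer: -112781895696/37 ≈ -3.0482e+9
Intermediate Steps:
H = 53/8 (H = 1/2 + (26 - 1*(-23))/8 = 1/2 + (26 + 23)/8 = 1/2 + (1/8)*49 = 1/2 + 49/8 = 53/8 ≈ 6.6250)
O(U) = 1/(53/8 + U) (O(U) = 1/(U + 53/8) = 1/(53/8 + U))
-(-42407 + 47*(-455))*(O(-2) - 47783) = -(-42407 + 47*(-455))*(8/(53 + 8*(-2)) - 47783) = -(-42407 - 21385)*(8/(53 - 16) - 47783) = -(-63792)*(8/37 - 47783) = -(-63792)*(-1767963)/37 = -1*112781895696/37 = -112781895696/37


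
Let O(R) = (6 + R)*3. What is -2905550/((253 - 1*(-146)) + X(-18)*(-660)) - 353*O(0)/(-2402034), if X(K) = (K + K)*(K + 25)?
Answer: -1163028426029/66744117741 ≈ -17.425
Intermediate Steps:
X(K) = 2*K*(25 + K) (X(K) = (2*K)*(25 + K) = 2*K*(25 + K))
O(R) = 18 + 3*R
-2905550/((253 - 1*(-146)) + X(-18)*(-660)) - 353*O(0)/(-2402034) = -2905550/((253 - 1*(-146)) + (2*(-18)*(25 - 18))*(-660)) - 353*(18 + 3*0)/(-2402034) = -2905550/((253 + 146) + (2*(-18)*7)*(-660)) - 353*(18 + 0)*(-1/2402034) = -2905550/(399 - 252*(-660)) - 353*18*(-1/2402034) = -2905550/(399 + 166320) - 6354*(-1/2402034) = -2905550/166719 + 1059/400339 = -1163028426029/66744117741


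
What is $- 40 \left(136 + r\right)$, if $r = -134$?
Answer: $-80$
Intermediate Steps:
$- 40 \left(136 + r\right) = - 40 \left(136 - 134\right) = \left(-40\right) 2 = -80$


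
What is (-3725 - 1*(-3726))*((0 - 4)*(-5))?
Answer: 20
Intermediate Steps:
(-3725 - 1*(-3726))*((0 - 4)*(-5)) = (-3725 + 3726)*(-4*(-5)) = 1*20 = 20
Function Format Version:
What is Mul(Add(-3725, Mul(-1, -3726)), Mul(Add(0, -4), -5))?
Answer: 20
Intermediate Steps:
Mul(Add(-3725, Mul(-1, -3726)), Mul(Add(0, -4), -5)) = Mul(Add(-3725, 3726), Mul(-4, -5)) = Mul(1, 20) = 20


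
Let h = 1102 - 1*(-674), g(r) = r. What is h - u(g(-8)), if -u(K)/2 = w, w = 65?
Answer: 1906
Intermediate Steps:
h = 1776 (h = 1102 + 674 = 1776)
u(K) = -130 (u(K) = -2*65 = -130)
h - u(g(-8)) = 1776 - 1*(-130) = 1776 + 130 = 1906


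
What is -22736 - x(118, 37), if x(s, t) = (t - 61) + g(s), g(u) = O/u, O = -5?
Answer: -2680011/118 ≈ -22712.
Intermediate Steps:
g(u) = -5/u
x(s, t) = -61 + t - 5/s (x(s, t) = (t - 61) - 5/s = (-61 + t) - 5/s = -61 + t - 5/s)
-22736 - x(118, 37) = -22736 - (-61 + 37 - 5/118) = -22736 - 1*(-2837/118) = -22736 + 2837/118 = -2680011/118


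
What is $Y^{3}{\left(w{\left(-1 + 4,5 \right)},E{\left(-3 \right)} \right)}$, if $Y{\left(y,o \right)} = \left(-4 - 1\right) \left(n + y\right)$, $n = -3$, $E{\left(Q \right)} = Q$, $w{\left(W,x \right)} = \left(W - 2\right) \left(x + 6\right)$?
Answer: $-64000$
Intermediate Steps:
$w{\left(W,x \right)} = \left(-2 + W\right) \left(6 + x\right)$
$Y{\left(y,o \right)} = 15 - 5 y$ ($Y{\left(y,o \right)} = \left(-4 - 1\right) \left(-3 + y\right) = - 5 \left(-3 + y\right) = 15 - 5 y$)
$Y^{3}{\left(w{\left(-1 + 4,5 \right)},E{\left(-3 \right)} \right)} = \left(15 - 5 \left(-12 - 10 + 6 \left(-1 + 4\right) + \left(-1 + 4\right) 5\right)\right)^{3} = \left(15 - 5 \left(-12 - 10 + 6 \cdot 3 + 3 \cdot 5\right)\right)^{3} = \left(15 - 5 \left(-12 - 10 + 18 + 15\right)\right)^{3} = \left(15 - 55\right)^{3} = \left(-40\right)^{3} = -64000$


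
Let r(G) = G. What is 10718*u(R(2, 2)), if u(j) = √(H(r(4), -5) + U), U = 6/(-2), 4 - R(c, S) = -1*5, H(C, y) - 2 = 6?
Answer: 10718*√5 ≈ 23966.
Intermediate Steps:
H(C, y) = 8 (H(C, y) = 2 + 6 = 8)
R(c, S) = 9 (R(c, S) = 4 - (-1)*5 = 4 - 1*(-5) = 4 + 5 = 9)
U = -3 (U = 6*(-½) = -3)
u(j) = √5 (u(j) = √(8 - 3) = √5)
10718*u(R(2, 2)) = 10718*√5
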